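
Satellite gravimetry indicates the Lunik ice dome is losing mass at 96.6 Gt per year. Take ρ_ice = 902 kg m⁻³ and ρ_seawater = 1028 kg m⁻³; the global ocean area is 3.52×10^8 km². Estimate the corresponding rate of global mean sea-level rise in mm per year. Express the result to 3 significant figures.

≈ 0.267 mm/yr

ρ_w = 1028 kg m⁻³. Annual water volume added = 96.6 Gt / ρ_w = 9.660×10^13 kg / 1028 kg m⁻³ = 9.397×10^10 m³.
Δh per year = 9.397×10^10 / 3.52×10^14 = 2.67×10^-4 m = 0.267 mm.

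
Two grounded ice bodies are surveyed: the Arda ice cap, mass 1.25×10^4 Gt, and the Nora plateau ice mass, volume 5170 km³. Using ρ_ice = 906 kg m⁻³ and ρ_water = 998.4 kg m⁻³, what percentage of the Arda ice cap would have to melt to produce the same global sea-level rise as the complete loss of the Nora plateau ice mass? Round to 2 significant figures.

≈ 37 %

Equal sea-level rise means equal mass of meltwater, i.e. equal mass of ice lost.
Ice mass of Nora: 4.684×10^15 kg; ice mass of Arda: 1.250×10^16 kg.
Fraction required = 4.684×10^15 / 1.250×10^16 = 0.375 → 37 %.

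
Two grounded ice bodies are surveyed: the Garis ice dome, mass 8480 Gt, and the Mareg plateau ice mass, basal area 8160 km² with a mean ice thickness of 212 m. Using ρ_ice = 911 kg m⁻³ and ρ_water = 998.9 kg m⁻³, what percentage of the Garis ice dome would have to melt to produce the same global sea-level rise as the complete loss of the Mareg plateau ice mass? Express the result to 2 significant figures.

Equal sea-level rise means equal mass of meltwater, i.e. equal mass of ice lost.
Ice mass of Mareg: 1.576×10^15 kg; ice mass of Garis: 8.480×10^15 kg.
Fraction required = 1.576×10^15 / 8.480×10^15 = 0.186 → 19 %.

≈ 19 %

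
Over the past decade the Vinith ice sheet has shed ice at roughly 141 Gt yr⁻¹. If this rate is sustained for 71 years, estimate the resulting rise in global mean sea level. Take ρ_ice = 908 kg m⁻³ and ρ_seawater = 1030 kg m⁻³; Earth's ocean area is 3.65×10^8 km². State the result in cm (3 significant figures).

≈ 2.66 cm

Total mass lost = 141 Gt/yr × 71 yr = 1.001×10^4 Gt = 1.001×10^16 kg.
ρ_w = 1030 kg m⁻³, so water volume = 1.001×10^16 / 1030 = 9.719×10^12 m³.
Δh = 9.719×10^12 / 3.65×10^14 = 0.0266 m = 2.66 cm.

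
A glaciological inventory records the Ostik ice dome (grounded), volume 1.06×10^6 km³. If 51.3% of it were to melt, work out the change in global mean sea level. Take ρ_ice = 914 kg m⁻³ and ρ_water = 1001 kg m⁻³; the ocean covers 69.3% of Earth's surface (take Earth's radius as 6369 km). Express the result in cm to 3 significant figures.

Ostik: 0.513 × 1.06×10^6 km³ × (914/1001) = 4.965×10^5 km³ of water.
Spread over 3.53×10^14 m² of ocean, Δh = 4.965×10^14 / 3.53×10^14 = 1.41 m = 141 cm.

≈ 141 cm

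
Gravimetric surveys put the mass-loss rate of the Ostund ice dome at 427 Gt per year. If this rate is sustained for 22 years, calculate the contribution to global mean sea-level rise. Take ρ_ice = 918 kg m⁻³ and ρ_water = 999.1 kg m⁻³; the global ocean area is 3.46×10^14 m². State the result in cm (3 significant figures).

Total mass lost = 427 Gt/yr × 22 yr = 9394 Gt = 9.394×10^15 kg.
ρ_w = 999.1 kg m⁻³, so water volume = 9.394×10^15 / 999.1 = 9.402×10^12 m³.
Δh = 9.402×10^12 / 3.46×10^14 = 0.0272 m = 2.72 cm.

≈ 2.72 cm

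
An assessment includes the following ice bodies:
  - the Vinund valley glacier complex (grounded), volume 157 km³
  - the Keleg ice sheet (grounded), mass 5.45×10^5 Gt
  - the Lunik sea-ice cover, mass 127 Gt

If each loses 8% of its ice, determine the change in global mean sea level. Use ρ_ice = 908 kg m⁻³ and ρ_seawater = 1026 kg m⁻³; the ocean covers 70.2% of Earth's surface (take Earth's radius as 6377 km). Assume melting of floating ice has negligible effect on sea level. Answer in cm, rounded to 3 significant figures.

≈ 11.8 cm

Vinund: 0.08 × 157 km³ × (908/1026) = 11.12 km³ of water.
Keleg: 0.08 × 5.45×10^5 Gt = 4.360×10^16 kg; dividing by ρ_w = 1026 kg m⁻³ gives 4.250×10^13 m³ of water.
The Lunik sea-ice cover is floating and already displaces its own weight of water, so its melt adds essentially nothing to sea level.
Total added water ≈ 4.251×10^13 m³ over 3.59×10^14 m² → Δh = 0.118 m = 11.8 cm.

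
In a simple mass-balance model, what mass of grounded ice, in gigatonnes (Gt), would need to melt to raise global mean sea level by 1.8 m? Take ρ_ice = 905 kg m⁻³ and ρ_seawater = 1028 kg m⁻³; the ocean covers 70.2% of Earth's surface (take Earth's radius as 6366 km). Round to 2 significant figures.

≈ 6.6×10^5 Gt

Required water volume = Δh × A = 1.8 m × 3.58×10^14 m² = 6.435×10^14 m³.
ρ_w = 1028 kg m⁻³, so the mass of water = 6.435×10^14 m³ × 1028 kg m⁻³ = 6.615×10^17 kg = 6.6×10^5 Gt (and the same mass of ice, by conservation).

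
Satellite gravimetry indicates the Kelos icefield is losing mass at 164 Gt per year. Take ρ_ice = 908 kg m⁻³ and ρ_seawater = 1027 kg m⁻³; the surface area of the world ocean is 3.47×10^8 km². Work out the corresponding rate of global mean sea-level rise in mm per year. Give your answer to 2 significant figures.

≈ 0.46 mm/yr

ρ_w = 1027 kg m⁻³. Annual water volume added = 164 Gt / ρ_w = 1.640×10^14 kg / 1027 kg m⁻³ = 1.597×10^11 m³.
Δh per year = 1.597×10^11 / 3.47×10^14 = 4.60×10^-4 m = 0.46 mm.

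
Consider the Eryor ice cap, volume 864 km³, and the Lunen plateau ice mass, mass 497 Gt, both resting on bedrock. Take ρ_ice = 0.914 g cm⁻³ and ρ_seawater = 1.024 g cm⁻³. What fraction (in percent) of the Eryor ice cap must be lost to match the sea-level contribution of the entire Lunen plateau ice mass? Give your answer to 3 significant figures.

Equal sea-level rise means equal mass of meltwater, i.e. equal mass of ice lost.
Ice mass of Lunen: 4.970×10^14 kg; ice mass of Eryor: 7.897×10^14 kg.
Fraction required = 4.970×10^14 / 7.897×10^14 = 0.629 → 62.9 %.

≈ 62.9 %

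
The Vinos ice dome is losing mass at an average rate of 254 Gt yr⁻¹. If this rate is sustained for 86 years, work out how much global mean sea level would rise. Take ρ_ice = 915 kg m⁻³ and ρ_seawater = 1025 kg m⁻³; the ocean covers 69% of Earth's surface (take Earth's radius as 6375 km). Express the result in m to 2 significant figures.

Total mass lost = 254 Gt/yr × 86 yr = 2.184×10^4 Gt = 2.184×10^16 kg.
ρ_w = 1025 kg m⁻³, so water volume = 2.184×10^16 / 1025 = 2.131×10^13 m³.
Δh = 2.131×10^13 / 3.52×10^14 = 0.0605 m.

≈ 0.060 m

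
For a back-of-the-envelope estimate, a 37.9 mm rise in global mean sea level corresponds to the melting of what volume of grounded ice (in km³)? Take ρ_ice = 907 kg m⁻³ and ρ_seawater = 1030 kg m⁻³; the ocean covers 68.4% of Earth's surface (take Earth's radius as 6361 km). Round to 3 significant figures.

≈ 1.50×10^4 km³

Required water volume = Δh × A = 0.0379 m × 3.48×10^14 m² = 1.318×10^13 m³ = 1.318×10^4 km³.
Ice volume = water volume × ρ_w/ρ_ice = 1.318×10^4 × 1030/907 = 1.50×10^4 km³.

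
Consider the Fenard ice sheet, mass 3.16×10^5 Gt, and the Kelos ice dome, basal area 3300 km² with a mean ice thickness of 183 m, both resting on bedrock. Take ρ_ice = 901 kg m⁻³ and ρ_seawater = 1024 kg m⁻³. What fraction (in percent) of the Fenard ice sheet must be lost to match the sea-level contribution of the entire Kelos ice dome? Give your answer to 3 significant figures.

Equal sea-level rise means equal mass of meltwater, i.e. equal mass of ice lost.
Ice mass of Kelos: 5.441×10^14 kg; ice mass of Fenard: 3.160×10^17 kg.
Fraction required = 5.441×10^14 / 3.160×10^17 = 1.72×10^-3 → 0.172 %.

≈ 0.172 %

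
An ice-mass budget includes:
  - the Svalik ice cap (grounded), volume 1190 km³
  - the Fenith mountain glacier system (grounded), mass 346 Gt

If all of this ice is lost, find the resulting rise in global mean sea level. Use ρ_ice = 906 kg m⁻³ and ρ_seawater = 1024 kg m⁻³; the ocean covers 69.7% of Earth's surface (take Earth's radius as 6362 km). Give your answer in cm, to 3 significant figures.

≈ 0.392 cm

Svalik: 1190 km³ × (906/1024) = 1053 km³ of water.
Fenith: 346 Gt = 3.460×10^14 kg; dividing by ρ_w = 1024 kg m⁻³ gives 3.379×10^11 m³ of water.
Total added water ≈ 1.391×10^12 m³ over 3.55×10^14 m² → Δh = 3.92×10^-3 m = 0.392 cm.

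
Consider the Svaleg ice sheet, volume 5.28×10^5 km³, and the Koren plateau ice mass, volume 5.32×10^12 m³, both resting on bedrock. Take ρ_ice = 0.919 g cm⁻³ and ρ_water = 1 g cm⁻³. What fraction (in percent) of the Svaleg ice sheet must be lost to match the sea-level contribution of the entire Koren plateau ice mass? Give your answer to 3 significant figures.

≈ 1.01 %

Equal sea-level rise means equal mass of meltwater, i.e. equal mass of ice lost.
Ice mass of Koren: 4.889×10^15 kg; ice mass of Svaleg: 4.852×10^17 kg.
Fraction required = 4.889×10^15 / 4.852×10^17 = 0.0101 → 1.01 %.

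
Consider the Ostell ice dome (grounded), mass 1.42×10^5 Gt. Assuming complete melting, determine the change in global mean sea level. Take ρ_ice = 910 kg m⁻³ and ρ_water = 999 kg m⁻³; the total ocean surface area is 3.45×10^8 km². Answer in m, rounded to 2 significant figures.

Ostell: 1.42×10^5 Gt = 1.420×10^17 kg; dividing by ρ_w = 999 kg m⁻³ gives 1.421×10^14 m³ of water.
Spread over 3.45×10^14 m² of ocean, Δh = 1.421×10^14 / 3.45×10^14 = 0.412 m.

≈ 0.41 m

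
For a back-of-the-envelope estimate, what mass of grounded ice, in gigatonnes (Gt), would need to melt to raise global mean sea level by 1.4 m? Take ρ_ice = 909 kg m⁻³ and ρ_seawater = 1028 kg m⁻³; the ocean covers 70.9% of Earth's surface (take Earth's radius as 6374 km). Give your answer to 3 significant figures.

≈ 5.21×10^5 Gt

Required water volume = Δh × A = 1.4 m × 3.62×10^14 m² = 5.068×10^14 m³.
ρ_w = 1028 kg m⁻³, so the mass of water = 5.068×10^14 m³ × 1028 kg m⁻³ = 5.210×10^17 kg = 5.21×10^5 Gt (and the same mass of ice, by conservation).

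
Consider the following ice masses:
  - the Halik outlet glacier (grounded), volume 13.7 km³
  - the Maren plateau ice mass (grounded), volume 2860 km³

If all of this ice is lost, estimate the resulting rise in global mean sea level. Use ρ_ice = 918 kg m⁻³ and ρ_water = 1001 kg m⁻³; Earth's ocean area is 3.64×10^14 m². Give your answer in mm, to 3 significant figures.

≈ 7.24 mm

Halik: 13.7 km³ × (918/1001) = 12.56 km³ of water.
Maren: 2860 km³ × (918/1001) = 2623 km³ of water.
Total added water ≈ 2.635×10^12 m³ over 3.64×10^14 m² → Δh = 7.24×10^-3 m = 7.24 mm.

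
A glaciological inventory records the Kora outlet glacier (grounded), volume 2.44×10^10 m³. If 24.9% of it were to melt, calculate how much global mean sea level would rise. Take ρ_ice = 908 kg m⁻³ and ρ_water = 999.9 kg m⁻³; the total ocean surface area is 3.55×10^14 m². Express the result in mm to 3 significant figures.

Kora: 0.249 × 2.44×10^10 m³ × (908/999.9) = 5.517×10^9 m³ of water.
Spread over 3.55×10^14 m² of ocean, Δh = 5.517×10^9 / 3.55×10^14 = 1.55×10^-5 m = 0.0155 mm.

≈ 0.0155 mm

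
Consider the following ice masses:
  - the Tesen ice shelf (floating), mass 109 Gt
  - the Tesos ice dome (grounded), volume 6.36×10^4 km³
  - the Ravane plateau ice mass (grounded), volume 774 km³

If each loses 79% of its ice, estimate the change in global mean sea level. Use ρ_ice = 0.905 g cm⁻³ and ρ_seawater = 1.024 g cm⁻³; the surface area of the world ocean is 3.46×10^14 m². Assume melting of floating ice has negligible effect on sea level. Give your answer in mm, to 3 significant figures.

The Tesen ice shelf is floating and already displaces its own weight of water, so its melt adds essentially nothing to sea level.
Tesos: 0.79 × 6.36×10^4 km³ × (905/1024) = 4.441×10^4 km³ of water.
Ravane: 0.79 × 774 km³ × (905/1024) = 540.4 km³ of water.
Total added water ≈ 4.495×10^13 m³ over 3.46×10^14 m² → Δh = 0.130 m = 130 mm.

≈ 130 mm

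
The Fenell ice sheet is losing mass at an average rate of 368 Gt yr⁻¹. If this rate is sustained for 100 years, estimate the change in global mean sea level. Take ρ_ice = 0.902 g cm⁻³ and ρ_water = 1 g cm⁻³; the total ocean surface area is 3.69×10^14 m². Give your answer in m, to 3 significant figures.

≈ 0.0997 m

Total mass lost = 368 Gt/yr × 100 yr = 3.680×10^4 Gt = 3.680×10^16 kg.
ρ_w = 1 g cm⁻³ = 1000 kg m⁻³, so water volume = 3.680×10^16 / 1000 = 3.680×10^13 m³.
Δh = 3.680×10^13 / 3.69×10^14 = 0.0997 m.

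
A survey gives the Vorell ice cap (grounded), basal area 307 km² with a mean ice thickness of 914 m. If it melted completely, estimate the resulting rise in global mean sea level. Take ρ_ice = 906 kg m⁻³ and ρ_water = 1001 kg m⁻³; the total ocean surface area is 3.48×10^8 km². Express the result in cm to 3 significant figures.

≈ 0.0730 cm

Vorell: ice volume = 307 km² × 914 m = 280.6 km³; 280.6 × (906/1001) = 254.0 km³ of water.
Spread over 3.48×10^14 m² of ocean, Δh = 2.540×10^11 / 3.48×10^14 = 7.30×10^-4 m = 0.0730 cm.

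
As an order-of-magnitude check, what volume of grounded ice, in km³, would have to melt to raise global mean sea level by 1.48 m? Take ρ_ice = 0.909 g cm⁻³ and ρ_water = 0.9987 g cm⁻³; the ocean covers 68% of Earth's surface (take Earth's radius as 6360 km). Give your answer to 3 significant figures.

≈ 5.62×10^5 km³

Required water volume = Δh × A = 1.48 m × 3.46×10^14 m² = 5.116×10^14 m³ = 5.116×10^5 km³.
Ice volume = water volume × ρ_w/ρ_ice = 5.116×10^5 × 998.7/909 = 5.62×10^5 km³.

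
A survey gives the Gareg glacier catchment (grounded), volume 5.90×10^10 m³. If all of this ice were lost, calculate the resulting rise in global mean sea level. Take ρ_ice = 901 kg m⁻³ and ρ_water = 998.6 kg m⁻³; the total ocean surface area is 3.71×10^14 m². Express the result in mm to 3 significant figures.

Gareg: 5.90×10^10 m³ × (901/998.6) = 5.323×10^10 m³ of water.
Spread over 3.71×10^14 m² of ocean, Δh = 5.323×10^10 / 3.71×10^14 = 1.43×10^-4 m = 0.143 mm.

≈ 0.143 mm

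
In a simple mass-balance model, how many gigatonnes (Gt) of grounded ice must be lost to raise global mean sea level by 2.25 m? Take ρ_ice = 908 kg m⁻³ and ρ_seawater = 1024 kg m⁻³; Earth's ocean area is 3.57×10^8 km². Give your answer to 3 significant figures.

Required water volume = Δh × A = 2.25 m × 3.57×10^14 m² = 8.032×10^14 m³.
ρ_w = 1024 kg m⁻³, so the mass of water = 8.032×10^14 m³ × 1024 kg m⁻³ = 8.225×10^17 kg = 8.23×10^5 Gt (and the same mass of ice, by conservation).

≈ 8.23×10^5 Gt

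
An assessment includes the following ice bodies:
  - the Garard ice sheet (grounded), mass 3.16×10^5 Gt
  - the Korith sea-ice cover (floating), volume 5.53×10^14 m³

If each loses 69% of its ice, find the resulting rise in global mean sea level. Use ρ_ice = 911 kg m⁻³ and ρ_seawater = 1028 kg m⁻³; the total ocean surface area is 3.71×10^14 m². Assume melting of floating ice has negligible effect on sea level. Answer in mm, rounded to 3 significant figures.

≈ 572 mm

Garard: 0.69 × 3.16×10^5 Gt = 2.180×10^17 kg; dividing by ρ_w = 1028 kg m⁻³ gives 2.121×10^14 m³ of water.
The Korith sea-ice cover is floating and already displaces its own weight of water, so its melt adds essentially nothing to sea level.
Total added water ≈ 2.121×10^14 m³ over 3.71×10^14 m² → Δh = 0.572 m = 572 mm.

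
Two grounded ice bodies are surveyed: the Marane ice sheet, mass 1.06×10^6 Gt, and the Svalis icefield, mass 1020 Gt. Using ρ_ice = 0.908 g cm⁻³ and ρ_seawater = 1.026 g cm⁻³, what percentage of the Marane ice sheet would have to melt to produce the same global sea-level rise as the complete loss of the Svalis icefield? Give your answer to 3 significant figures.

≈ 0.0962 %

Equal sea-level rise means equal mass of meltwater, i.e. equal mass of ice lost.
Ice mass of Svalis: 1.020×10^15 kg; ice mass of Marane: 1.060×10^18 kg.
Fraction required = 1.020×10^15 / 1.060×10^18 = 9.62×10^-4 → 0.0962 %.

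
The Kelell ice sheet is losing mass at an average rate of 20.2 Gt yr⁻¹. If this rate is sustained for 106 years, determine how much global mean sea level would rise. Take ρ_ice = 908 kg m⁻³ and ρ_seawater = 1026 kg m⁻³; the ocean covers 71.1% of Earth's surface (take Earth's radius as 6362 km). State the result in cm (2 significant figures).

Total mass lost = 20.2 Gt/yr × 106 yr = 2141 Gt = 2.141×10^15 kg.
ρ_w = 1026 kg m⁻³, so water volume = 2.141×10^15 / 1026 = 2.087×10^12 m³.
Δh = 2.087×10^12 / 3.62×10^14 = 5.77×10^-3 m = 0.58 cm.

≈ 0.58 cm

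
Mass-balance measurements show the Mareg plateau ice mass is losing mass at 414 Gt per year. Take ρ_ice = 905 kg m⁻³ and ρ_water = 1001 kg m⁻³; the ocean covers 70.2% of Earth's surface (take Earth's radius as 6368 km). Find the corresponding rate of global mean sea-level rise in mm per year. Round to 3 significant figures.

≈ 1.16 mm/yr

ρ_w = 1001 kg m⁻³. Annual water volume added = 414 Gt / ρ_w = 4.140×10^14 kg / 1001 kg m⁻³ = 4.136×10^11 m³.
Δh per year = 4.136×10^11 / 3.58×10^14 = 1.16×10^-3 m = 1.16 mm.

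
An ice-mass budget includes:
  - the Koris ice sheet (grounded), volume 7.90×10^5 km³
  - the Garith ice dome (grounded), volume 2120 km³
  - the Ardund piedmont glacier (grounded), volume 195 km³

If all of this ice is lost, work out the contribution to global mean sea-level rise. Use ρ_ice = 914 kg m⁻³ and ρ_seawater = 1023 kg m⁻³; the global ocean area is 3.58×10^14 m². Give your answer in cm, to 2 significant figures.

Koris: 7.90×10^5 km³ × (914/1023) = 7.058×10^5 km³ of water.
Garith: 2120 km³ × (914/1023) = 1894 km³ of water.
Ardund: 195 km³ × (914/1023) = 174.2 km³ of water.
Total added water ≈ 7.079×10^14 m³ over 3.58×10^14 m² → Δh = 1.98 m = 200 cm.

≈ 200 cm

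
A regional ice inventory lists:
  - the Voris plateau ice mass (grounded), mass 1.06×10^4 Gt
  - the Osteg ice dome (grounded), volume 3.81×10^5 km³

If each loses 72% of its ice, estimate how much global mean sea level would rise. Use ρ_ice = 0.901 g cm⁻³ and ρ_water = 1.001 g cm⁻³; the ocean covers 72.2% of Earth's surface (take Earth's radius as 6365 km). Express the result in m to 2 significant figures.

Voris: 0.72 × 1.06×10^4 Gt = 7.632×10^15 kg; dividing by ρ_w = 1.001 g cm⁻³ = 1001 kg m⁻³ gives 7.624×10^12 m³ of water.
Osteg: 0.72 × 3.81×10^5 km³ × (901/1001) = 2.469×10^5 km³ of water.
Total added water ≈ 2.545×10^14 m³ over 3.68×10^14 m² → Δh = 0.692 m.

≈ 0.69 m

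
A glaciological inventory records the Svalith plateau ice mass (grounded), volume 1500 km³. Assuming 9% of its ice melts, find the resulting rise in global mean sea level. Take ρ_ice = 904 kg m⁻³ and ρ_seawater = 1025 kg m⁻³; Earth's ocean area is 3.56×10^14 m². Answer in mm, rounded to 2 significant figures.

≈ 0.33 mm

Svalith: 0.09 × 1500 km³ × (904/1025) = 119.1 km³ of water.
Spread over 3.56×10^14 m² of ocean, Δh = 1.191×10^11 / 3.56×10^14 = 3.34×10^-4 m = 0.33 mm.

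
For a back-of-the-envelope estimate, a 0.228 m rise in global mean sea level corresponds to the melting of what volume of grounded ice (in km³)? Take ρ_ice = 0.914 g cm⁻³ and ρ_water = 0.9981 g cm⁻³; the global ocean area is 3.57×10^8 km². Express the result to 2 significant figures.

≈ 8.9×10^4 km³

Required water volume = Δh × A = 0.228 m × 3.57×10^14 m² = 8.140×10^13 m³ = 8.140×10^4 km³.
Ice volume = water volume × ρ_w/ρ_ice = 8.140×10^4 × 998.1/914 = 8.9×10^4 km³.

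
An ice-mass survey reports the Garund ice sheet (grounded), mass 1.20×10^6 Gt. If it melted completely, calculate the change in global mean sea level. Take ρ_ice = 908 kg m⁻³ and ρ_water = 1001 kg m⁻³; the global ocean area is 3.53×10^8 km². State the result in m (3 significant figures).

Garund: 1.20×10^6 Gt = 1.200×10^18 kg; dividing by ρ_w = 1001 kg m⁻³ gives 1.199×10^15 m³ of water.
Spread over 3.53×10^14 m² of ocean, Δh = 1.199×10^15 / 3.53×10^14 = 3.40 m.

≈ 3.40 m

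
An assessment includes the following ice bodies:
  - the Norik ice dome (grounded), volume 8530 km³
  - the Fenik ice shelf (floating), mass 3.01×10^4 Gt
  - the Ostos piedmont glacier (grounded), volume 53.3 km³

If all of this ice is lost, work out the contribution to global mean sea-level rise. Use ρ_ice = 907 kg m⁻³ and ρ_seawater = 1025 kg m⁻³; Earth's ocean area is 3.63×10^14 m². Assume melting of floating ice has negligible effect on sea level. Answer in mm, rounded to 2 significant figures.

Norik: 8530 km³ × (907/1025) = 7548 km³ of water.
The Fenik ice shelf is floating and already displaces its own weight of water, so its melt adds essentially nothing to sea level.
Ostos: 53.3 km³ × (907/1025) = 47.16 km³ of water.
Total added water ≈ 7.595×10^12 m³ over 3.63×10^14 m² → Δh = 0.0209 m = 21 mm.

≈ 21 mm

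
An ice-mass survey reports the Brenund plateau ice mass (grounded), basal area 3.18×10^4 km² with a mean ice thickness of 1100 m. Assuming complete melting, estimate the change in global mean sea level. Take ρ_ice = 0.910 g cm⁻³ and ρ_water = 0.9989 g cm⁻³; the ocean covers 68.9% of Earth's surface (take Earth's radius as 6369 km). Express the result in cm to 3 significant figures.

Brenund: ice volume = 3.18×10^4 km² × 1100 m = 3.498×10^4 km³; 3.498×10^4 × (910/998.9) = 3.187×10^4 km³ of water.
Spread over 3.51×10^14 m² of ocean, Δh = 3.187×10^13 / 3.51×10^14 = 0.0907 m = 9.07 cm.

≈ 9.07 cm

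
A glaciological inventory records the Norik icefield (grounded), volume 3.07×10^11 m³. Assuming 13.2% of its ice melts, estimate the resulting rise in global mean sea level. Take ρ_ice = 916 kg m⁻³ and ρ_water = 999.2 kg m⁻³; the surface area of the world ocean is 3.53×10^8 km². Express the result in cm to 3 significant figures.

≈ 0.0105 cm

Norik: 0.132 × 3.07×10^11 m³ × (916/999.2) = 3.715×10^10 m³ of water.
Spread over 3.53×10^14 m² of ocean, Δh = 3.715×10^10 / 3.53×10^14 = 1.05×10^-4 m = 0.0105 cm.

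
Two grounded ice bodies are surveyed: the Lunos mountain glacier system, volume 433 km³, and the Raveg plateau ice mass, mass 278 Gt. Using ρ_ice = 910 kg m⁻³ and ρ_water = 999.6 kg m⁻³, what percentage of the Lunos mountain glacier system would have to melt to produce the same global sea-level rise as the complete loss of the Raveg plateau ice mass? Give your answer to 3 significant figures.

Equal sea-level rise means equal mass of meltwater, i.e. equal mass of ice lost.
Ice mass of Raveg: 2.780×10^14 kg; ice mass of Lunos: 3.940×10^14 kg.
Fraction required = 2.780×10^14 / 3.940×10^14 = 0.706 → 70.6 %.

≈ 70.6 %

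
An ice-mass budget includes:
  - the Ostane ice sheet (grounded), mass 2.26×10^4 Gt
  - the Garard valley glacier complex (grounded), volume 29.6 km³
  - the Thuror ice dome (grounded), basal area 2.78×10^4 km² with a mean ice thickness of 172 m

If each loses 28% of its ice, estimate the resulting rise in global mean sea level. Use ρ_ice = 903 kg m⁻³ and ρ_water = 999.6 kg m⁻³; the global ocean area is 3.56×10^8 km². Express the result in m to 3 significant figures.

Ostane: 0.28 × 2.26×10^4 Gt = 6.328×10^15 kg; dividing by ρ_w = 999.6 kg m⁻³ gives 6.331×10^12 m³ of water.
Garard: 0.28 × 29.6 km³ × (903/999.6) = 7.487 km³ of water.
Thuror: ice volume = 2.78×10^4 km² × 172 m = 4782 km³; 0.28 × 4782 × (903/999.6) = 1209 km³ of water.
Total added water ≈ 7.547×10^12 m³ over 3.56×10^14 m² → Δh = 0.0212 m.

≈ 0.0212 m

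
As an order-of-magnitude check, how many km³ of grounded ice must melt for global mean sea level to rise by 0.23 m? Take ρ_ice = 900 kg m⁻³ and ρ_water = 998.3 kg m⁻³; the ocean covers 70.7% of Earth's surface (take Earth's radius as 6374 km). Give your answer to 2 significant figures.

Required water volume = Δh × A = 0.23 m × 3.61×10^14 m² = 8.302×10^13 m³ = 8.302×10^4 km³.
Ice volume = water volume × ρ_w/ρ_ice = 8.302×10^4 × 998.3/900 = 9.2×10^4 km³.

≈ 9.2×10^4 km³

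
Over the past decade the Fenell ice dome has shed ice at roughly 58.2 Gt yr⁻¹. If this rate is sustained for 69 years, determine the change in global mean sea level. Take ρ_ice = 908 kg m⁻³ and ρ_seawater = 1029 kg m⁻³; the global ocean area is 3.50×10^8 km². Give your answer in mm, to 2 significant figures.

Total mass lost = 58.2 Gt/yr × 69 yr = 4016 Gt = 4.016×10^15 kg.
ρ_w = 1029 kg m⁻³, so water volume = 4.016×10^15 / 1029 = 3.903×10^12 m³.
Δh = 3.903×10^12 / 3.50×10^14 = 0.0112 m = 11 mm.

≈ 11 mm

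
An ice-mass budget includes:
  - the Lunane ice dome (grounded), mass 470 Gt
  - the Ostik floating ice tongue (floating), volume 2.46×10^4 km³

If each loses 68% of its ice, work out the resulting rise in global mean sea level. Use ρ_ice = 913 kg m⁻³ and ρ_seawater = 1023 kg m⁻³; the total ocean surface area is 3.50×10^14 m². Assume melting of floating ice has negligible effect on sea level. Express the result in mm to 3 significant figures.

Lunane: 0.68 × 470 Gt = 3.196×10^14 kg; dividing by ρ_w = 1023 kg m⁻³ gives 3.124×10^11 m³ of water.
The Ostik floating ice tongue is floating and already displaces its own weight of water, so its melt adds essentially nothing to sea level.
Total added water ≈ 3.124×10^11 m³ over 3.50×10^14 m² → Δh = 8.93×10^-4 m = 0.893 mm.

≈ 0.893 mm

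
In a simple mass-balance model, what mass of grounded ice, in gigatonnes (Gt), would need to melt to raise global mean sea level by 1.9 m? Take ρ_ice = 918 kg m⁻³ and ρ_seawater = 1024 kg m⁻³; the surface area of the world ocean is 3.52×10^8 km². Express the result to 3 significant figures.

Required water volume = Δh × A = 1.9 m × 3.52×10^14 m² = 6.688×10^14 m³.
ρ_w = 1024 kg m⁻³, so the mass of water = 6.688×10^14 m³ × 1024 kg m⁻³ = 6.849×10^17 kg = 6.85×10^5 Gt (and the same mass of ice, by conservation).

≈ 6.85×10^5 Gt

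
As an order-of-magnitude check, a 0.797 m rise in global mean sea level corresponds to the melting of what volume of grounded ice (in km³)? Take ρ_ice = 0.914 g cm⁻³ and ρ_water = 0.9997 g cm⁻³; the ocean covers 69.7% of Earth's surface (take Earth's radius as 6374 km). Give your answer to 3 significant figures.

Required water volume = Δh × A = 0.797 m × 3.56×10^14 m² = 2.836×10^14 m³ = 2.836×10^5 km³.
Ice volume = water volume × ρ_w/ρ_ice = 2.836×10^5 × 999.7/914 = 3.10×10^5 km³.

≈ 3.10×10^5 km³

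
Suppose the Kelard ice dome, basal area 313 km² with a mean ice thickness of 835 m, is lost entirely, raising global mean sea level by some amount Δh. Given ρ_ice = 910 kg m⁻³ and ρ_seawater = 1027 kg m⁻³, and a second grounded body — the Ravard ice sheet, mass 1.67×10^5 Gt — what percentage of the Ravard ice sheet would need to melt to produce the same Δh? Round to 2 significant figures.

≈ 0.14 %

Equal sea-level rise means equal mass of meltwater, i.e. equal mass of ice lost.
Ice mass of Kelard: 2.378×10^14 kg; ice mass of Ravard: 1.670×10^17 kg.
Fraction required = 2.378×10^14 / 1.670×10^17 = 1.42×10^-3 → 0.14 %.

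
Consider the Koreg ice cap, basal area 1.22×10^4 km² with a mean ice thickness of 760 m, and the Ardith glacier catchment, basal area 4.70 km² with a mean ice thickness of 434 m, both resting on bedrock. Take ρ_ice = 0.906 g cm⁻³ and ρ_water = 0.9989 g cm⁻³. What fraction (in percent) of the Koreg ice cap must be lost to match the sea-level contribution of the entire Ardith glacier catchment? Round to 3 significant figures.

Equal sea-level rise means equal mass of meltwater, i.e. equal mass of ice lost.
Ice mass of Ardith: 1.848×10^12 kg; ice mass of Koreg: 8.400×10^15 kg.
Fraction required = 1.848×10^12 / 8.400×10^15 = 2.20×10^-4 → 0.0220 %.

≈ 0.0220 %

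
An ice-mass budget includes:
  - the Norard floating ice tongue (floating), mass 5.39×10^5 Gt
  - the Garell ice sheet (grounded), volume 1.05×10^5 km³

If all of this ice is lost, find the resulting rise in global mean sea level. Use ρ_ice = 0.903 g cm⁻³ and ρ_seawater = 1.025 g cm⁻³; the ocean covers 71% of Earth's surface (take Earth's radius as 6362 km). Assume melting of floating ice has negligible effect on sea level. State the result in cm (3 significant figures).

The Norard floating ice tongue is floating and already displaces its own weight of water, so its melt adds essentially nothing to sea level.
Garell: 1.05×10^5 km³ × (903/1025) = 9.250×10^4 km³ of water.
Total added water ≈ 9.250×10^13 m³ over 3.61×10^14 m² → Δh = 0.256 m = 25.6 cm.

≈ 25.6 cm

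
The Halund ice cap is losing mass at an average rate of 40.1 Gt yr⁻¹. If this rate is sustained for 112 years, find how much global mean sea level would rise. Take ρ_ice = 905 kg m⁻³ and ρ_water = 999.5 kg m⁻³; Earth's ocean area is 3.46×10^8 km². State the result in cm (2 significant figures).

Total mass lost = 40.1 Gt/yr × 112 yr = 4491 Gt = 4.491×10^15 kg.
ρ_w = 999.5 kg m⁻³, so water volume = 4.491×10^15 / 999.5 = 4.493×10^12 m³.
Δh = 4.493×10^12 / 3.46×10^14 = 0.0130 m = 1.3 cm.

≈ 1.3 cm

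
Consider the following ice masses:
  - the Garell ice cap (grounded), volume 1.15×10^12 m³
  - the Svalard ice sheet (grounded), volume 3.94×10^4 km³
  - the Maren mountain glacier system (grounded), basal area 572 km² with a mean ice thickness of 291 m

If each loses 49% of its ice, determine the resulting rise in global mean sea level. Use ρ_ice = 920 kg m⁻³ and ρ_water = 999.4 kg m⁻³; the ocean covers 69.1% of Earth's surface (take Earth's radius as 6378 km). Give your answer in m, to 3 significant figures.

≈ 0.0520 m

Garell: 0.49 × 1.15×10^12 m³ × (920/999.4) = 5.187×10^11 m³ of water.
Svalard: 0.49 × 3.94×10^4 km³ × (920/999.4) = 1.777×10^4 km³ of water.
Maren: ice volume = 572 km² × 291 m = 166.5 km³; 0.49 × 166.5 × (920/999.4) = 75.08 km³ of water.
Total added water ≈ 1.837×10^13 m³ over 3.53×10^14 m² → Δh = 0.0520 m.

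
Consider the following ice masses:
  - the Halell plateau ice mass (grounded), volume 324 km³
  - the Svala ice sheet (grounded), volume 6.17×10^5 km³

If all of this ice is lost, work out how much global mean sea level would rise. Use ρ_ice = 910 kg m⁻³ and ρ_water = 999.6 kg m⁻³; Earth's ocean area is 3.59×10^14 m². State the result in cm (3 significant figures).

≈ 157 cm

Halell: 324 km³ × (910/999.6) = 295.0 km³ of water.
Svala: 6.17×10^5 km³ × (910/999.6) = 5.617×10^5 km³ of water.
Total added water ≈ 5.620×10^14 m³ over 3.59×10^14 m² → Δh = 1.57 m = 157 cm.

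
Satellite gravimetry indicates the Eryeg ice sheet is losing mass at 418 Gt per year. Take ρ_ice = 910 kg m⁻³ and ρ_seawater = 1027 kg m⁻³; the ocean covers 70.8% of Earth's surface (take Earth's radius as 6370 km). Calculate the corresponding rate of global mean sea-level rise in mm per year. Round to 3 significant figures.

ρ_w = 1027 kg m⁻³. Annual water volume added = 418 Gt / ρ_w = 4.180×10^14 kg / 1027 kg m⁻³ = 4.070×10^11 m³.
Δh per year = 4.070×10^11 / 3.61×10^14 = 1.13×10^-3 m = 1.13 mm.

≈ 1.13 mm/yr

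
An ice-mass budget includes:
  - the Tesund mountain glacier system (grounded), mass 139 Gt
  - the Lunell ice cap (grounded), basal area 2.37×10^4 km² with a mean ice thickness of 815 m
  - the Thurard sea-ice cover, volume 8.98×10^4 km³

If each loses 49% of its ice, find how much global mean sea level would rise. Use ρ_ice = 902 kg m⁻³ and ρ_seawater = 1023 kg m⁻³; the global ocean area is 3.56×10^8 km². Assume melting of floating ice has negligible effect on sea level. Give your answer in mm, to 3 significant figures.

≈ 23.6 mm

Tesund: 0.49 × 139 Gt = 6.811×10^13 kg; dividing by ρ_w = 1023 kg m⁻³ gives 6.658×10^10 m³ of water.
Lunell: ice volume = 2.37×10^4 km² × 815 m = 1.932×10^4 km³; 0.49 × 1.932×10^4 × (902/1023) = 8345 km³ of water.
The Thurard sea-ice cover is floating and already displaces its own weight of water, so its melt adds essentially nothing to sea level.
Total added water ≈ 8.412×10^12 m³ over 3.56×10^14 m² → Δh = 0.0236 m = 23.6 mm.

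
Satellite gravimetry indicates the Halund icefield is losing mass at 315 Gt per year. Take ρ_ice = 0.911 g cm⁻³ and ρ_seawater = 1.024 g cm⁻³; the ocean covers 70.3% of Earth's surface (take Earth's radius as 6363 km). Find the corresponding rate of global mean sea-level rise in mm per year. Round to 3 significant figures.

≈ 0.860 mm/yr

ρ_w = 1.024 g cm⁻³ = 1024 kg m⁻³. Annual water volume added = 315 Gt / ρ_w = 3.150×10^14 kg / 1024 kg m⁻³ = 3.076×10^11 m³.
Δh per year = 3.076×10^11 / 3.58×10^14 = 8.60×10^-4 m = 0.860 mm.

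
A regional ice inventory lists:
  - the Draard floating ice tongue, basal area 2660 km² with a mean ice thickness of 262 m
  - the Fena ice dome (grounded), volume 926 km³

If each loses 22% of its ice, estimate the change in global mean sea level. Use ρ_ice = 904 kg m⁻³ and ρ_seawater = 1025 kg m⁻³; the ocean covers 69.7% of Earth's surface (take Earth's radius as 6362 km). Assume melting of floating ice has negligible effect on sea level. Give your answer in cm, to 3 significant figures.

The Draard floating ice tongue is floating and already displaces its own weight of water, so its melt adds essentially nothing to sea level.
Fena: 0.22 × 926 km³ × (904/1025) = 179.7 km³ of water.
Total added water ≈ 1.797×10^11 m³ over 3.55×10^14 m² → Δh = 5.07×10^-4 m = 0.0507 cm.

≈ 0.0507 cm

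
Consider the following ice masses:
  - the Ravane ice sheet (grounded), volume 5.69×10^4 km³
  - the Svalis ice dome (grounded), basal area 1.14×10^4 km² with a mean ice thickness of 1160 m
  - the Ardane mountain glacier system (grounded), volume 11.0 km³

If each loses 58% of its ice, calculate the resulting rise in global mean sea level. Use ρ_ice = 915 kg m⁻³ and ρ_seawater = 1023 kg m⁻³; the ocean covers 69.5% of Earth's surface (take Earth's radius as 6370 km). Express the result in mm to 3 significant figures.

≈ 103 mm

Ravane: 0.58 × 5.69×10^4 km³ × (915/1023) = 2.952×10^4 km³ of water.
Svalis: ice volume = 1.14×10^4 km² × 1160 m = 1.322×10^4 km³; 0.58 × 1.322×10^4 × (915/1023) = 6860 km³ of water.
Ardane: 0.58 × 11.0 km³ × (915/1023) = 5.706 km³ of water.
Total added water ≈ 3.638×10^13 m³ over 3.54×10^14 m² → Δh = 0.103 m = 103 mm.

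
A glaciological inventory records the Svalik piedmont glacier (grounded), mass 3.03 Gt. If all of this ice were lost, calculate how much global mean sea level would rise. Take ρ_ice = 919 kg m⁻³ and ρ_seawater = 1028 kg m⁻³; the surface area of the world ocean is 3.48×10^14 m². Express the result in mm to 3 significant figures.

≈ 8.47×10^-3 mm

Svalik: 3.03 Gt = 3.030×10^12 kg; dividing by ρ_w = 1028 kg m⁻³ gives 2.947×10^9 m³ of water.
Spread over 3.48×10^14 m² of ocean, Δh = 2.947×10^9 / 3.48×10^14 = 8.47×10^-6 m = 8.47×10^-3 mm.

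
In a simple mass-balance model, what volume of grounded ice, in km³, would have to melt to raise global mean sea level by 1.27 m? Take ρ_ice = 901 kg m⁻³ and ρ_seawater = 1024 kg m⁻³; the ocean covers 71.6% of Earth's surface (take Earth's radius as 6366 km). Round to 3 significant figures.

≈ 5.26×10^5 km³

Required water volume = Δh × A = 1.27 m × 3.65×10^14 m² = 4.631×10^14 m³ = 4.631×10^5 km³.
Ice volume = water volume × ρ_w/ρ_ice = 4.631×10^5 × 1024/901 = 5.26×10^5 km³.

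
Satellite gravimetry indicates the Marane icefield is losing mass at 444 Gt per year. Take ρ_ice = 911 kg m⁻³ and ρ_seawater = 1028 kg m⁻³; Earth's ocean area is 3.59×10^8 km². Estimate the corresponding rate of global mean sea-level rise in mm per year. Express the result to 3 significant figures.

ρ_w = 1028 kg m⁻³. Annual water volume added = 444 Gt / ρ_w = 4.440×10^14 kg / 1028 kg m⁻³ = 4.319×10^11 m³.
Δh per year = 4.319×10^11 / 3.59×10^14 = 1.20×10^-3 m = 1.20 mm.

≈ 1.20 mm/yr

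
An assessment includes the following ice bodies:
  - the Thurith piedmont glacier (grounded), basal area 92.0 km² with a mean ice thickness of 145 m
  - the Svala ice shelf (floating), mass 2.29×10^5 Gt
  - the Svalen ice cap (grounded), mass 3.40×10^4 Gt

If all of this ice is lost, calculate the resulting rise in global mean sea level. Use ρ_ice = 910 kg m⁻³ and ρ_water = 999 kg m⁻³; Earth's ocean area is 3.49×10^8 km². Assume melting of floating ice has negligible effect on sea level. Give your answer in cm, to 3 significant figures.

Thurith: ice volume = 92.0 km² × 145 m = 13.34 km³; 13.34 × (910/999) = 12.15 km³ of water.
The Svala ice shelf is floating and already displaces its own weight of water, so its melt adds essentially nothing to sea level.
Svalen: 3.40×10^4 Gt = 3.400×10^16 kg; dividing by ρ_w = 999 kg m⁻³ gives 3.403×10^13 m³ of water.
Total added water ≈ 3.405×10^13 m³ over 3.49×10^14 m² → Δh = 0.0976 m = 9.76 cm.

≈ 9.76 cm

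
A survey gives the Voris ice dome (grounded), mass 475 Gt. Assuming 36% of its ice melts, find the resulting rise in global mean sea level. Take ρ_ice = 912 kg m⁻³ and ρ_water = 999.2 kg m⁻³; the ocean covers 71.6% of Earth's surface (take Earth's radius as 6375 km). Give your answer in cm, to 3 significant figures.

≈ 0.0468 cm

Voris: 0.36 × 475 Gt = 1.710×10^14 kg; dividing by ρ_w = 999.2 kg m⁻³ gives 1.711×10^11 m³ of water.
Spread over 3.66×10^14 m² of ocean, Δh = 1.711×10^11 / 3.66×10^14 = 4.68×10^-4 m = 0.0468 cm.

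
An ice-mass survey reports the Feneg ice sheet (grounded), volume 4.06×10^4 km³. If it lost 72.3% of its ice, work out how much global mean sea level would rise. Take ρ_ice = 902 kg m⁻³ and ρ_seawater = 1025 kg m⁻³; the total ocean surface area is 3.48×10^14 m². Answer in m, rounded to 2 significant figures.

≈ 0.074 m

Feneg: 0.723 × 4.06×10^4 km³ × (902/1025) = 2.583×10^4 km³ of water.
Spread over 3.48×10^14 m² of ocean, Δh = 2.583×10^13 / 3.48×10^14 = 0.0742 m.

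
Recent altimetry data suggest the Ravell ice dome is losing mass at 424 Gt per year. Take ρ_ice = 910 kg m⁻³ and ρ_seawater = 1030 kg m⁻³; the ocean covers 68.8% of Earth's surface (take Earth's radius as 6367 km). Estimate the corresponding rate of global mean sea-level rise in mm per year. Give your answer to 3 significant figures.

ρ_w = 1030 kg m⁻³. Annual water volume added = 424 Gt / ρ_w = 4.240×10^14 kg / 1030 kg m⁻³ = 4.117×10^11 m³.
Δh per year = 4.117×10^11 / 3.50×10^14 = 1.17×10^-3 m = 1.17 mm.

≈ 1.17 mm/yr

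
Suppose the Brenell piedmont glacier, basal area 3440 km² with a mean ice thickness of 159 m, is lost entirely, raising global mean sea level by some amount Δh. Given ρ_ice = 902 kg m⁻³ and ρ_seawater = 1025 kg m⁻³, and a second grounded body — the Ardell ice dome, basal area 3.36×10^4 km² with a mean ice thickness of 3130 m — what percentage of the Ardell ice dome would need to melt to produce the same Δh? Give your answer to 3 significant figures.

≈ 0.520 %

Equal sea-level rise means equal mass of meltwater, i.e. equal mass of ice lost.
Ice mass of Brenell: 4.934×10^14 kg; ice mass of Ardell: 9.486×10^16 kg.
Fraction required = 4.934×10^14 / 9.486×10^16 = 5.20×10^-3 → 0.520 %.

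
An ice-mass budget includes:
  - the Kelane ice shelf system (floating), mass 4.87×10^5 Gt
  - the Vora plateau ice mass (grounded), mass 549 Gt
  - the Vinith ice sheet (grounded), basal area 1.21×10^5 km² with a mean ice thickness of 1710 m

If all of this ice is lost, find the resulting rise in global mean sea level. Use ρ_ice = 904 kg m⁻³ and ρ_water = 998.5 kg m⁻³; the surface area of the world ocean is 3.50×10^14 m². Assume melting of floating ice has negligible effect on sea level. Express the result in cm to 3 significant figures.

≈ 53.7 cm

The Kelane ice shelf system is floating and already displaces its own weight of water, so its melt adds essentially nothing to sea level.
Vora: 549 Gt = 5.490×10^14 kg; dividing by ρ_w = 998.5 kg m⁻³ gives 5.498×10^11 m³ of water.
Vinith: ice volume = 1.21×10^5 km² × 1710 m = 2.069×10^5 km³; 2.069×10^5 × (904/998.5) = 1.873×10^5 km³ of water.
Total added water ≈ 1.879×10^14 m³ over 3.50×10^14 m² → Δh = 0.537 m = 53.7 cm.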